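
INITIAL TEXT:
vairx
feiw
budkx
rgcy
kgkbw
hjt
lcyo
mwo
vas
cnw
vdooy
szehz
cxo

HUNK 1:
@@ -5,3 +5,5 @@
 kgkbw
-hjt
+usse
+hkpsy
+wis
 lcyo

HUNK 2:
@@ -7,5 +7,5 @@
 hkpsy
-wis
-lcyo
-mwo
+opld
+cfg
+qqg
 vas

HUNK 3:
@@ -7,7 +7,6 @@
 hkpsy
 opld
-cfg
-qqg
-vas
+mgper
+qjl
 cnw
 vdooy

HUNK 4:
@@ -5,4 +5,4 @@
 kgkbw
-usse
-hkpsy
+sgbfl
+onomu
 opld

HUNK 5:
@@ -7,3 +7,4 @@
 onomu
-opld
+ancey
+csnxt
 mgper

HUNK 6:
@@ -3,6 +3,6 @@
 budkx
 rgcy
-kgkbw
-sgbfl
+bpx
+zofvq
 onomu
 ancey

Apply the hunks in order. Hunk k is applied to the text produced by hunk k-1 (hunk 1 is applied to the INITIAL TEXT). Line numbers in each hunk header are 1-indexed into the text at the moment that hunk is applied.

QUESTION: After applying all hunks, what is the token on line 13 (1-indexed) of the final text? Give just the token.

Answer: vdooy

Derivation:
Hunk 1: at line 5 remove [hjt] add [usse,hkpsy,wis] -> 15 lines: vairx feiw budkx rgcy kgkbw usse hkpsy wis lcyo mwo vas cnw vdooy szehz cxo
Hunk 2: at line 7 remove [wis,lcyo,mwo] add [opld,cfg,qqg] -> 15 lines: vairx feiw budkx rgcy kgkbw usse hkpsy opld cfg qqg vas cnw vdooy szehz cxo
Hunk 3: at line 7 remove [cfg,qqg,vas] add [mgper,qjl] -> 14 lines: vairx feiw budkx rgcy kgkbw usse hkpsy opld mgper qjl cnw vdooy szehz cxo
Hunk 4: at line 5 remove [usse,hkpsy] add [sgbfl,onomu] -> 14 lines: vairx feiw budkx rgcy kgkbw sgbfl onomu opld mgper qjl cnw vdooy szehz cxo
Hunk 5: at line 7 remove [opld] add [ancey,csnxt] -> 15 lines: vairx feiw budkx rgcy kgkbw sgbfl onomu ancey csnxt mgper qjl cnw vdooy szehz cxo
Hunk 6: at line 3 remove [kgkbw,sgbfl] add [bpx,zofvq] -> 15 lines: vairx feiw budkx rgcy bpx zofvq onomu ancey csnxt mgper qjl cnw vdooy szehz cxo
Final line 13: vdooy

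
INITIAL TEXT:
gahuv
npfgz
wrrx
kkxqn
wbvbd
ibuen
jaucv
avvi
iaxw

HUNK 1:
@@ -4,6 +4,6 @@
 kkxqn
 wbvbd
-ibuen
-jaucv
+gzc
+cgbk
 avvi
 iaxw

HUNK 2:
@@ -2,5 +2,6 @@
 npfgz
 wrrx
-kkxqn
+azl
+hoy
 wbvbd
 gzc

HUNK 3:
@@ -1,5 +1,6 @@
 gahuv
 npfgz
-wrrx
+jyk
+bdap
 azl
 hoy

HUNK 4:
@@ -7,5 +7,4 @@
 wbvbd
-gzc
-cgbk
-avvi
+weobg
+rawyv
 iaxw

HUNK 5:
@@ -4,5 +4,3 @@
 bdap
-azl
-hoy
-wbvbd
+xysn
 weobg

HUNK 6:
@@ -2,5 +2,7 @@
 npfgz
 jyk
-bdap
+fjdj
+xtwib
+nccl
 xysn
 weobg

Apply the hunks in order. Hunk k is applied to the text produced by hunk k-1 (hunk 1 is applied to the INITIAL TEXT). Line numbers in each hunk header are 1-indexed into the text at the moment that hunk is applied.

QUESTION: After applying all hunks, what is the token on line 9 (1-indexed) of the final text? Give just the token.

Answer: rawyv

Derivation:
Hunk 1: at line 4 remove [ibuen,jaucv] add [gzc,cgbk] -> 9 lines: gahuv npfgz wrrx kkxqn wbvbd gzc cgbk avvi iaxw
Hunk 2: at line 2 remove [kkxqn] add [azl,hoy] -> 10 lines: gahuv npfgz wrrx azl hoy wbvbd gzc cgbk avvi iaxw
Hunk 3: at line 1 remove [wrrx] add [jyk,bdap] -> 11 lines: gahuv npfgz jyk bdap azl hoy wbvbd gzc cgbk avvi iaxw
Hunk 4: at line 7 remove [gzc,cgbk,avvi] add [weobg,rawyv] -> 10 lines: gahuv npfgz jyk bdap azl hoy wbvbd weobg rawyv iaxw
Hunk 5: at line 4 remove [azl,hoy,wbvbd] add [xysn] -> 8 lines: gahuv npfgz jyk bdap xysn weobg rawyv iaxw
Hunk 6: at line 2 remove [bdap] add [fjdj,xtwib,nccl] -> 10 lines: gahuv npfgz jyk fjdj xtwib nccl xysn weobg rawyv iaxw
Final line 9: rawyv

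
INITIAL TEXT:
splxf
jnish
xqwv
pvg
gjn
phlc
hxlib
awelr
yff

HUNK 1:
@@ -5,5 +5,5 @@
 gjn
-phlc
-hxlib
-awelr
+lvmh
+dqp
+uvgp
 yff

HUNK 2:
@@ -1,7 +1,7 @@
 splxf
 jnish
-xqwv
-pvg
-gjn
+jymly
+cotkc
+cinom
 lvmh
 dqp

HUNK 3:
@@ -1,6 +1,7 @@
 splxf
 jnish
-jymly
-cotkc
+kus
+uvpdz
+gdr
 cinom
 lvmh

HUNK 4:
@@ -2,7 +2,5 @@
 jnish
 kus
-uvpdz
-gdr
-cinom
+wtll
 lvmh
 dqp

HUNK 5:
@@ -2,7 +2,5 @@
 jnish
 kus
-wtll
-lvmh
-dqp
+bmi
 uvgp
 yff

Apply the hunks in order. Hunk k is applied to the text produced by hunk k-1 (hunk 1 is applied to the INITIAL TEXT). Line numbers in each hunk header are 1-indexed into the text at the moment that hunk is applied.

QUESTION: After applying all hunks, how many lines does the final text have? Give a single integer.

Hunk 1: at line 5 remove [phlc,hxlib,awelr] add [lvmh,dqp,uvgp] -> 9 lines: splxf jnish xqwv pvg gjn lvmh dqp uvgp yff
Hunk 2: at line 1 remove [xqwv,pvg,gjn] add [jymly,cotkc,cinom] -> 9 lines: splxf jnish jymly cotkc cinom lvmh dqp uvgp yff
Hunk 3: at line 1 remove [jymly,cotkc] add [kus,uvpdz,gdr] -> 10 lines: splxf jnish kus uvpdz gdr cinom lvmh dqp uvgp yff
Hunk 4: at line 2 remove [uvpdz,gdr,cinom] add [wtll] -> 8 lines: splxf jnish kus wtll lvmh dqp uvgp yff
Hunk 5: at line 2 remove [wtll,lvmh,dqp] add [bmi] -> 6 lines: splxf jnish kus bmi uvgp yff
Final line count: 6

Answer: 6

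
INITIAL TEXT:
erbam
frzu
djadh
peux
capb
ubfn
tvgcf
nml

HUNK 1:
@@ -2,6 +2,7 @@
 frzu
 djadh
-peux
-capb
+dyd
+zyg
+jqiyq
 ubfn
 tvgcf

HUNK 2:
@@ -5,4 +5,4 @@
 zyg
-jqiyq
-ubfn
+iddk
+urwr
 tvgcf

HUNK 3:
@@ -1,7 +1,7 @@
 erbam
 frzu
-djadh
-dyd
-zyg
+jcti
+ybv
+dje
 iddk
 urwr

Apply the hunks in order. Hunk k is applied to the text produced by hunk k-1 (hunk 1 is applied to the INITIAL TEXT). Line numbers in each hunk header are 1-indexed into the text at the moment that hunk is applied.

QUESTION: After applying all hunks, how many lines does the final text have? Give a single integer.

Hunk 1: at line 2 remove [peux,capb] add [dyd,zyg,jqiyq] -> 9 lines: erbam frzu djadh dyd zyg jqiyq ubfn tvgcf nml
Hunk 2: at line 5 remove [jqiyq,ubfn] add [iddk,urwr] -> 9 lines: erbam frzu djadh dyd zyg iddk urwr tvgcf nml
Hunk 3: at line 1 remove [djadh,dyd,zyg] add [jcti,ybv,dje] -> 9 lines: erbam frzu jcti ybv dje iddk urwr tvgcf nml
Final line count: 9

Answer: 9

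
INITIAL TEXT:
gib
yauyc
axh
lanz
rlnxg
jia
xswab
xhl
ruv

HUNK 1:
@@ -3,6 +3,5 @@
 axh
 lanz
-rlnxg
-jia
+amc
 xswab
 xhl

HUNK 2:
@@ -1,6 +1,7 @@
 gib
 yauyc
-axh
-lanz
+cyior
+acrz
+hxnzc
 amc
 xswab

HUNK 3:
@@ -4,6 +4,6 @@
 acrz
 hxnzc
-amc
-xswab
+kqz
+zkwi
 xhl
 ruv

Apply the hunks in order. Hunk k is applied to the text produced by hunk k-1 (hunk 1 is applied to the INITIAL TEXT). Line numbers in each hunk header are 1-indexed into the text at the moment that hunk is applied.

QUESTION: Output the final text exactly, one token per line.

Answer: gib
yauyc
cyior
acrz
hxnzc
kqz
zkwi
xhl
ruv

Derivation:
Hunk 1: at line 3 remove [rlnxg,jia] add [amc] -> 8 lines: gib yauyc axh lanz amc xswab xhl ruv
Hunk 2: at line 1 remove [axh,lanz] add [cyior,acrz,hxnzc] -> 9 lines: gib yauyc cyior acrz hxnzc amc xswab xhl ruv
Hunk 3: at line 4 remove [amc,xswab] add [kqz,zkwi] -> 9 lines: gib yauyc cyior acrz hxnzc kqz zkwi xhl ruv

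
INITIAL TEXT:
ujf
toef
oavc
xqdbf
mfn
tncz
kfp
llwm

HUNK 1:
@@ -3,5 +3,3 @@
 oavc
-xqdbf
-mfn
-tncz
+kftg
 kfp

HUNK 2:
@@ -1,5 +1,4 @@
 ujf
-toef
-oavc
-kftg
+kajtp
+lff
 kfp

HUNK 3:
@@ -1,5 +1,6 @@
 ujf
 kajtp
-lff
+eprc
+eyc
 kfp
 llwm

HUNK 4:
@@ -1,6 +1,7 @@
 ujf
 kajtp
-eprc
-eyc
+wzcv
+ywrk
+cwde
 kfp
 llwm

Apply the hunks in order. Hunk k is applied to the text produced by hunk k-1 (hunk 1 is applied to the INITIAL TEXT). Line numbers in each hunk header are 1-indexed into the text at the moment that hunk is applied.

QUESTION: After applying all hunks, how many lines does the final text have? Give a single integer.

Hunk 1: at line 3 remove [xqdbf,mfn,tncz] add [kftg] -> 6 lines: ujf toef oavc kftg kfp llwm
Hunk 2: at line 1 remove [toef,oavc,kftg] add [kajtp,lff] -> 5 lines: ujf kajtp lff kfp llwm
Hunk 3: at line 1 remove [lff] add [eprc,eyc] -> 6 lines: ujf kajtp eprc eyc kfp llwm
Hunk 4: at line 1 remove [eprc,eyc] add [wzcv,ywrk,cwde] -> 7 lines: ujf kajtp wzcv ywrk cwde kfp llwm
Final line count: 7

Answer: 7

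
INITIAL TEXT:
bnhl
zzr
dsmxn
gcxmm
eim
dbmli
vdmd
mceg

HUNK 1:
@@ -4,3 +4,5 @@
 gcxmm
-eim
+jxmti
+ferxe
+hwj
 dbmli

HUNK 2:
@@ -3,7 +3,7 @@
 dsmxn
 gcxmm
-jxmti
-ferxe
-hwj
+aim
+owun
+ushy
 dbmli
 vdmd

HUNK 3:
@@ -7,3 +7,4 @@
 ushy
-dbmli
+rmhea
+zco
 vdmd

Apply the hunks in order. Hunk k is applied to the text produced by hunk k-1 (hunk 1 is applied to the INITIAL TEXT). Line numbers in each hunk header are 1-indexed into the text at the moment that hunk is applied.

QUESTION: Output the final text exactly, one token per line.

Hunk 1: at line 4 remove [eim] add [jxmti,ferxe,hwj] -> 10 lines: bnhl zzr dsmxn gcxmm jxmti ferxe hwj dbmli vdmd mceg
Hunk 2: at line 3 remove [jxmti,ferxe,hwj] add [aim,owun,ushy] -> 10 lines: bnhl zzr dsmxn gcxmm aim owun ushy dbmli vdmd mceg
Hunk 3: at line 7 remove [dbmli] add [rmhea,zco] -> 11 lines: bnhl zzr dsmxn gcxmm aim owun ushy rmhea zco vdmd mceg

Answer: bnhl
zzr
dsmxn
gcxmm
aim
owun
ushy
rmhea
zco
vdmd
mceg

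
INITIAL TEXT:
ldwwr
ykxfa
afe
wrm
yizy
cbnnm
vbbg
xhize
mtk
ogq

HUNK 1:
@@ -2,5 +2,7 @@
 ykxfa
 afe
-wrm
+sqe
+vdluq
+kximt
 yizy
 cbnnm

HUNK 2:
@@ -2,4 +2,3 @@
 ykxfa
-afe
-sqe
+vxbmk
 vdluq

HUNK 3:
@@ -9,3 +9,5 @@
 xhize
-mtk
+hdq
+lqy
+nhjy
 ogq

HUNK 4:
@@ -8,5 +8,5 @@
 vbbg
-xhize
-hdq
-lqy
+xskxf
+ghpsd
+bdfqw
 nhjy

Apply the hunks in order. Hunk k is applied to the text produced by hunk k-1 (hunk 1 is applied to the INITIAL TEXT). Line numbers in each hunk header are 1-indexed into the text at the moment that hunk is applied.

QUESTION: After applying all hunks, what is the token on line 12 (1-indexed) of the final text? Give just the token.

Answer: nhjy

Derivation:
Hunk 1: at line 2 remove [wrm] add [sqe,vdluq,kximt] -> 12 lines: ldwwr ykxfa afe sqe vdluq kximt yizy cbnnm vbbg xhize mtk ogq
Hunk 2: at line 2 remove [afe,sqe] add [vxbmk] -> 11 lines: ldwwr ykxfa vxbmk vdluq kximt yizy cbnnm vbbg xhize mtk ogq
Hunk 3: at line 9 remove [mtk] add [hdq,lqy,nhjy] -> 13 lines: ldwwr ykxfa vxbmk vdluq kximt yizy cbnnm vbbg xhize hdq lqy nhjy ogq
Hunk 4: at line 8 remove [xhize,hdq,lqy] add [xskxf,ghpsd,bdfqw] -> 13 lines: ldwwr ykxfa vxbmk vdluq kximt yizy cbnnm vbbg xskxf ghpsd bdfqw nhjy ogq
Final line 12: nhjy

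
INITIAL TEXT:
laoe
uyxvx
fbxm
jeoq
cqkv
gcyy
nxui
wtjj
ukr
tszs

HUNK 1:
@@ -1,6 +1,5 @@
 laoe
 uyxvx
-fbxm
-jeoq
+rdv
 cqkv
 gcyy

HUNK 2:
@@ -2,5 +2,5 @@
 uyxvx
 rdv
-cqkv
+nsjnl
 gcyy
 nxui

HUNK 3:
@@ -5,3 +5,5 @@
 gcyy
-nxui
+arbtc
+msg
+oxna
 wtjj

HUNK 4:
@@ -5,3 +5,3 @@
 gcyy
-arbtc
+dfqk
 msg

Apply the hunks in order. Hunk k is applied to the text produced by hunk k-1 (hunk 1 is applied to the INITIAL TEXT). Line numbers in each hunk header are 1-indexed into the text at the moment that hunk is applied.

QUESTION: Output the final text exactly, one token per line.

Hunk 1: at line 1 remove [fbxm,jeoq] add [rdv] -> 9 lines: laoe uyxvx rdv cqkv gcyy nxui wtjj ukr tszs
Hunk 2: at line 2 remove [cqkv] add [nsjnl] -> 9 lines: laoe uyxvx rdv nsjnl gcyy nxui wtjj ukr tszs
Hunk 3: at line 5 remove [nxui] add [arbtc,msg,oxna] -> 11 lines: laoe uyxvx rdv nsjnl gcyy arbtc msg oxna wtjj ukr tszs
Hunk 4: at line 5 remove [arbtc] add [dfqk] -> 11 lines: laoe uyxvx rdv nsjnl gcyy dfqk msg oxna wtjj ukr tszs

Answer: laoe
uyxvx
rdv
nsjnl
gcyy
dfqk
msg
oxna
wtjj
ukr
tszs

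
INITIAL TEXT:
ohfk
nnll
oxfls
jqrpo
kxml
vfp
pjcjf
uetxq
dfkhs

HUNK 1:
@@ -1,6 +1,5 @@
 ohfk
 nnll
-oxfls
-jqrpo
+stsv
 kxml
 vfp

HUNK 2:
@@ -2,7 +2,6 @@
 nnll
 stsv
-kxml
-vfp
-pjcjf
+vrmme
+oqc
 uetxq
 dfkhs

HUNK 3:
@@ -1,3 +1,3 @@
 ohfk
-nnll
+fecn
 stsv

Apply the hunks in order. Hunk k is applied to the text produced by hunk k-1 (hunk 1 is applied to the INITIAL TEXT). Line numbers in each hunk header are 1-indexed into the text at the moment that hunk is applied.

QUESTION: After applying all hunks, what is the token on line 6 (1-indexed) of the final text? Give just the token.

Hunk 1: at line 1 remove [oxfls,jqrpo] add [stsv] -> 8 lines: ohfk nnll stsv kxml vfp pjcjf uetxq dfkhs
Hunk 2: at line 2 remove [kxml,vfp,pjcjf] add [vrmme,oqc] -> 7 lines: ohfk nnll stsv vrmme oqc uetxq dfkhs
Hunk 3: at line 1 remove [nnll] add [fecn] -> 7 lines: ohfk fecn stsv vrmme oqc uetxq dfkhs
Final line 6: uetxq

Answer: uetxq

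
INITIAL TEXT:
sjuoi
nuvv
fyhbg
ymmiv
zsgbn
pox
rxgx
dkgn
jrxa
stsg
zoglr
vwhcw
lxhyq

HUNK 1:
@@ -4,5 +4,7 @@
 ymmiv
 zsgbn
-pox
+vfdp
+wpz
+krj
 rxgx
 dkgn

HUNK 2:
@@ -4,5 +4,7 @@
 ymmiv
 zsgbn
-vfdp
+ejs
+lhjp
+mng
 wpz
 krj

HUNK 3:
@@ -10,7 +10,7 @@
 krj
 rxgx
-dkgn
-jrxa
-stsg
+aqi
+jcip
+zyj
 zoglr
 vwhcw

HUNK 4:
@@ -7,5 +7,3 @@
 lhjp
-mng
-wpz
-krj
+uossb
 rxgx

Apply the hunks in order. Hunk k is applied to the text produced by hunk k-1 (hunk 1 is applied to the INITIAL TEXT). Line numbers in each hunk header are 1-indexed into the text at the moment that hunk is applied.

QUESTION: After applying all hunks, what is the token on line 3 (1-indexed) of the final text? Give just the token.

Hunk 1: at line 4 remove [pox] add [vfdp,wpz,krj] -> 15 lines: sjuoi nuvv fyhbg ymmiv zsgbn vfdp wpz krj rxgx dkgn jrxa stsg zoglr vwhcw lxhyq
Hunk 2: at line 4 remove [vfdp] add [ejs,lhjp,mng] -> 17 lines: sjuoi nuvv fyhbg ymmiv zsgbn ejs lhjp mng wpz krj rxgx dkgn jrxa stsg zoglr vwhcw lxhyq
Hunk 3: at line 10 remove [dkgn,jrxa,stsg] add [aqi,jcip,zyj] -> 17 lines: sjuoi nuvv fyhbg ymmiv zsgbn ejs lhjp mng wpz krj rxgx aqi jcip zyj zoglr vwhcw lxhyq
Hunk 4: at line 7 remove [mng,wpz,krj] add [uossb] -> 15 lines: sjuoi nuvv fyhbg ymmiv zsgbn ejs lhjp uossb rxgx aqi jcip zyj zoglr vwhcw lxhyq
Final line 3: fyhbg

Answer: fyhbg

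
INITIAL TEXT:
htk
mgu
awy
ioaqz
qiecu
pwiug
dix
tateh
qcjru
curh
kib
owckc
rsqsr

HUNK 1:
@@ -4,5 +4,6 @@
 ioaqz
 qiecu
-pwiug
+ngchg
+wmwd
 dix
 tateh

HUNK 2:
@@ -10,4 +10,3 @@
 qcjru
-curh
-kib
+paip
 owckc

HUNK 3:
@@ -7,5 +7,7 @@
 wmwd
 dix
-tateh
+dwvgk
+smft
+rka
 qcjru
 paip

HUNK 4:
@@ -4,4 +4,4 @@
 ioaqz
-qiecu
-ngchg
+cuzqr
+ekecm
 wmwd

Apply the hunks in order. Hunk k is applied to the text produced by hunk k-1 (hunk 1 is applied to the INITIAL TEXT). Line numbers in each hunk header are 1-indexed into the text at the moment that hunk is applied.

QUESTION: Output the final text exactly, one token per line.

Hunk 1: at line 4 remove [pwiug] add [ngchg,wmwd] -> 14 lines: htk mgu awy ioaqz qiecu ngchg wmwd dix tateh qcjru curh kib owckc rsqsr
Hunk 2: at line 10 remove [curh,kib] add [paip] -> 13 lines: htk mgu awy ioaqz qiecu ngchg wmwd dix tateh qcjru paip owckc rsqsr
Hunk 3: at line 7 remove [tateh] add [dwvgk,smft,rka] -> 15 lines: htk mgu awy ioaqz qiecu ngchg wmwd dix dwvgk smft rka qcjru paip owckc rsqsr
Hunk 4: at line 4 remove [qiecu,ngchg] add [cuzqr,ekecm] -> 15 lines: htk mgu awy ioaqz cuzqr ekecm wmwd dix dwvgk smft rka qcjru paip owckc rsqsr

Answer: htk
mgu
awy
ioaqz
cuzqr
ekecm
wmwd
dix
dwvgk
smft
rka
qcjru
paip
owckc
rsqsr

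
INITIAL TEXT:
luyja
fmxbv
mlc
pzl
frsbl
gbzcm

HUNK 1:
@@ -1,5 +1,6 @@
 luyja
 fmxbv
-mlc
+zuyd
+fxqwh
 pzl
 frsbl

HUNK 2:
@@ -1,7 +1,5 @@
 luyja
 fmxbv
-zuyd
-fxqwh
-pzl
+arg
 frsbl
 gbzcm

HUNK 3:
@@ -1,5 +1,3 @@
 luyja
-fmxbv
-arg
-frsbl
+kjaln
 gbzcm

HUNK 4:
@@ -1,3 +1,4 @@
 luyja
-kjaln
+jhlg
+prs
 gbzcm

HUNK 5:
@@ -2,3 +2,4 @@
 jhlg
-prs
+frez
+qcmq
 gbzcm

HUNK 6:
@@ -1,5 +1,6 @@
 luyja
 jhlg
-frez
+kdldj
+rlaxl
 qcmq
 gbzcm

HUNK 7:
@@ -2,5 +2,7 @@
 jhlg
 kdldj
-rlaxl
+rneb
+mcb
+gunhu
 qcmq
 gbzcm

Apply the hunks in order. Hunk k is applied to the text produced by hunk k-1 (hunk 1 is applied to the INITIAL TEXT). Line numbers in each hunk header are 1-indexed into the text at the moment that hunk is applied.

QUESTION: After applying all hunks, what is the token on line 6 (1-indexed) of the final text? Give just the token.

Answer: gunhu

Derivation:
Hunk 1: at line 1 remove [mlc] add [zuyd,fxqwh] -> 7 lines: luyja fmxbv zuyd fxqwh pzl frsbl gbzcm
Hunk 2: at line 1 remove [zuyd,fxqwh,pzl] add [arg] -> 5 lines: luyja fmxbv arg frsbl gbzcm
Hunk 3: at line 1 remove [fmxbv,arg,frsbl] add [kjaln] -> 3 lines: luyja kjaln gbzcm
Hunk 4: at line 1 remove [kjaln] add [jhlg,prs] -> 4 lines: luyja jhlg prs gbzcm
Hunk 5: at line 2 remove [prs] add [frez,qcmq] -> 5 lines: luyja jhlg frez qcmq gbzcm
Hunk 6: at line 1 remove [frez] add [kdldj,rlaxl] -> 6 lines: luyja jhlg kdldj rlaxl qcmq gbzcm
Hunk 7: at line 2 remove [rlaxl] add [rneb,mcb,gunhu] -> 8 lines: luyja jhlg kdldj rneb mcb gunhu qcmq gbzcm
Final line 6: gunhu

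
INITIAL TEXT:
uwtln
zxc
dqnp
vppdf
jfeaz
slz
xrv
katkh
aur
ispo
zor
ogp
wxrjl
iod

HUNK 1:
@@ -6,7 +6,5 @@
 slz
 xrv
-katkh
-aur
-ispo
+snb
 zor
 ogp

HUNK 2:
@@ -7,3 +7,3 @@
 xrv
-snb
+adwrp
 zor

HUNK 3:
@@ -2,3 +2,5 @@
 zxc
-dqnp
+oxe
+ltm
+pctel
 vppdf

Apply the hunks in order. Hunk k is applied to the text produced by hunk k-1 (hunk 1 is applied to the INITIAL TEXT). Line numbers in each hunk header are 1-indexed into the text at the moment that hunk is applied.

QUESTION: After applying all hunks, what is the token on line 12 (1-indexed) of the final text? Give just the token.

Answer: ogp

Derivation:
Hunk 1: at line 6 remove [katkh,aur,ispo] add [snb] -> 12 lines: uwtln zxc dqnp vppdf jfeaz slz xrv snb zor ogp wxrjl iod
Hunk 2: at line 7 remove [snb] add [adwrp] -> 12 lines: uwtln zxc dqnp vppdf jfeaz slz xrv adwrp zor ogp wxrjl iod
Hunk 3: at line 2 remove [dqnp] add [oxe,ltm,pctel] -> 14 lines: uwtln zxc oxe ltm pctel vppdf jfeaz slz xrv adwrp zor ogp wxrjl iod
Final line 12: ogp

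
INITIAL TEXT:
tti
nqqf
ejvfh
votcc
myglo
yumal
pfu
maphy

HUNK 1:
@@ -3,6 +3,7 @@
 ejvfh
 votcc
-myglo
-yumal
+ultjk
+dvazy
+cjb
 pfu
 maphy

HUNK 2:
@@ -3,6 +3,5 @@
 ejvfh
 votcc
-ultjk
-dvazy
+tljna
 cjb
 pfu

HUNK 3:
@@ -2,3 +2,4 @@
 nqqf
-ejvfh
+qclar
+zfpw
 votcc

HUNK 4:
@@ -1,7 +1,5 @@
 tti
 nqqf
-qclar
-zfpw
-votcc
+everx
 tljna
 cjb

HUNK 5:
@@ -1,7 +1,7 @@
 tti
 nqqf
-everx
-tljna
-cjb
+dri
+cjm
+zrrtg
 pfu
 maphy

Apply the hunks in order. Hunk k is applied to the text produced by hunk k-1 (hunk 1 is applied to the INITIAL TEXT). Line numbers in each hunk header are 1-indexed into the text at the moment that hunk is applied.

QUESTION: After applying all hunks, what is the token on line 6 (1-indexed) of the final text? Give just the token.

Hunk 1: at line 3 remove [myglo,yumal] add [ultjk,dvazy,cjb] -> 9 lines: tti nqqf ejvfh votcc ultjk dvazy cjb pfu maphy
Hunk 2: at line 3 remove [ultjk,dvazy] add [tljna] -> 8 lines: tti nqqf ejvfh votcc tljna cjb pfu maphy
Hunk 3: at line 2 remove [ejvfh] add [qclar,zfpw] -> 9 lines: tti nqqf qclar zfpw votcc tljna cjb pfu maphy
Hunk 4: at line 1 remove [qclar,zfpw,votcc] add [everx] -> 7 lines: tti nqqf everx tljna cjb pfu maphy
Hunk 5: at line 1 remove [everx,tljna,cjb] add [dri,cjm,zrrtg] -> 7 lines: tti nqqf dri cjm zrrtg pfu maphy
Final line 6: pfu

Answer: pfu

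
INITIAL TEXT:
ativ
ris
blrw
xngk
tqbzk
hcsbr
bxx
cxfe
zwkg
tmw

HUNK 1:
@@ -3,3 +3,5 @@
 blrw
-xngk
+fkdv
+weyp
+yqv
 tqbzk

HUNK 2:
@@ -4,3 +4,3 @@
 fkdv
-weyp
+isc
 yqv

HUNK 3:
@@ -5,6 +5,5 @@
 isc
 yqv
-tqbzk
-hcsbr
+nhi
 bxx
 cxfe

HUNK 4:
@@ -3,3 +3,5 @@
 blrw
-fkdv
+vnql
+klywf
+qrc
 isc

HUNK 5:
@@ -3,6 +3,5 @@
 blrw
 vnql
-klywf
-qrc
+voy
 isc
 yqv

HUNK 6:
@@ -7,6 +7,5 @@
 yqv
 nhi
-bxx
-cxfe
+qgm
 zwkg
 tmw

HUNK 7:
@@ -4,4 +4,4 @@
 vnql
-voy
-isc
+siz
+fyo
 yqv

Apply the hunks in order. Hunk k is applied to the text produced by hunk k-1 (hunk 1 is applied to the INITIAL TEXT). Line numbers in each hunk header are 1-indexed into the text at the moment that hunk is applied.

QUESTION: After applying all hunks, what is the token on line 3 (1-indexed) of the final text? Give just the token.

Answer: blrw

Derivation:
Hunk 1: at line 3 remove [xngk] add [fkdv,weyp,yqv] -> 12 lines: ativ ris blrw fkdv weyp yqv tqbzk hcsbr bxx cxfe zwkg tmw
Hunk 2: at line 4 remove [weyp] add [isc] -> 12 lines: ativ ris blrw fkdv isc yqv tqbzk hcsbr bxx cxfe zwkg tmw
Hunk 3: at line 5 remove [tqbzk,hcsbr] add [nhi] -> 11 lines: ativ ris blrw fkdv isc yqv nhi bxx cxfe zwkg tmw
Hunk 4: at line 3 remove [fkdv] add [vnql,klywf,qrc] -> 13 lines: ativ ris blrw vnql klywf qrc isc yqv nhi bxx cxfe zwkg tmw
Hunk 5: at line 3 remove [klywf,qrc] add [voy] -> 12 lines: ativ ris blrw vnql voy isc yqv nhi bxx cxfe zwkg tmw
Hunk 6: at line 7 remove [bxx,cxfe] add [qgm] -> 11 lines: ativ ris blrw vnql voy isc yqv nhi qgm zwkg tmw
Hunk 7: at line 4 remove [voy,isc] add [siz,fyo] -> 11 lines: ativ ris blrw vnql siz fyo yqv nhi qgm zwkg tmw
Final line 3: blrw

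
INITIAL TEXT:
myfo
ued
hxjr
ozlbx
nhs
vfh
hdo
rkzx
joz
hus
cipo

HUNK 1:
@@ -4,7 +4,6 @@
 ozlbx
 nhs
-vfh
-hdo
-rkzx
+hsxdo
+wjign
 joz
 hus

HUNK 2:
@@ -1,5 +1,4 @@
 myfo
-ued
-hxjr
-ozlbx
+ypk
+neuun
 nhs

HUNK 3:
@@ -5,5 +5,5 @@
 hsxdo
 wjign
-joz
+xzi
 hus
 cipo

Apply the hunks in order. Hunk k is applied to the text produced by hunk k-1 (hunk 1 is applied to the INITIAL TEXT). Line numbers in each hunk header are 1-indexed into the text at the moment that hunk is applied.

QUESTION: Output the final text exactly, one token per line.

Answer: myfo
ypk
neuun
nhs
hsxdo
wjign
xzi
hus
cipo

Derivation:
Hunk 1: at line 4 remove [vfh,hdo,rkzx] add [hsxdo,wjign] -> 10 lines: myfo ued hxjr ozlbx nhs hsxdo wjign joz hus cipo
Hunk 2: at line 1 remove [ued,hxjr,ozlbx] add [ypk,neuun] -> 9 lines: myfo ypk neuun nhs hsxdo wjign joz hus cipo
Hunk 3: at line 5 remove [joz] add [xzi] -> 9 lines: myfo ypk neuun nhs hsxdo wjign xzi hus cipo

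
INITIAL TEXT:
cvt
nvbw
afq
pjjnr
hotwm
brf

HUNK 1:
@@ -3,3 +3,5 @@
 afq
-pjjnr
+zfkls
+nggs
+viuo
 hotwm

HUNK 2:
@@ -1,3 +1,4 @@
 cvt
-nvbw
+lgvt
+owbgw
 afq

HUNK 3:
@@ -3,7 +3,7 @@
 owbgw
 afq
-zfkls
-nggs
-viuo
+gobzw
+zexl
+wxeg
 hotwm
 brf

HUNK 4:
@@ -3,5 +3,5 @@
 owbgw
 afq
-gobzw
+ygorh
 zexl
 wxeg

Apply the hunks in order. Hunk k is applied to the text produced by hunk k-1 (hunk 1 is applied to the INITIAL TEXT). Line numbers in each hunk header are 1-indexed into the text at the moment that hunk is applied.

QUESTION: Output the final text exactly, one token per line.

Answer: cvt
lgvt
owbgw
afq
ygorh
zexl
wxeg
hotwm
brf

Derivation:
Hunk 1: at line 3 remove [pjjnr] add [zfkls,nggs,viuo] -> 8 lines: cvt nvbw afq zfkls nggs viuo hotwm brf
Hunk 2: at line 1 remove [nvbw] add [lgvt,owbgw] -> 9 lines: cvt lgvt owbgw afq zfkls nggs viuo hotwm brf
Hunk 3: at line 3 remove [zfkls,nggs,viuo] add [gobzw,zexl,wxeg] -> 9 lines: cvt lgvt owbgw afq gobzw zexl wxeg hotwm brf
Hunk 4: at line 3 remove [gobzw] add [ygorh] -> 9 lines: cvt lgvt owbgw afq ygorh zexl wxeg hotwm brf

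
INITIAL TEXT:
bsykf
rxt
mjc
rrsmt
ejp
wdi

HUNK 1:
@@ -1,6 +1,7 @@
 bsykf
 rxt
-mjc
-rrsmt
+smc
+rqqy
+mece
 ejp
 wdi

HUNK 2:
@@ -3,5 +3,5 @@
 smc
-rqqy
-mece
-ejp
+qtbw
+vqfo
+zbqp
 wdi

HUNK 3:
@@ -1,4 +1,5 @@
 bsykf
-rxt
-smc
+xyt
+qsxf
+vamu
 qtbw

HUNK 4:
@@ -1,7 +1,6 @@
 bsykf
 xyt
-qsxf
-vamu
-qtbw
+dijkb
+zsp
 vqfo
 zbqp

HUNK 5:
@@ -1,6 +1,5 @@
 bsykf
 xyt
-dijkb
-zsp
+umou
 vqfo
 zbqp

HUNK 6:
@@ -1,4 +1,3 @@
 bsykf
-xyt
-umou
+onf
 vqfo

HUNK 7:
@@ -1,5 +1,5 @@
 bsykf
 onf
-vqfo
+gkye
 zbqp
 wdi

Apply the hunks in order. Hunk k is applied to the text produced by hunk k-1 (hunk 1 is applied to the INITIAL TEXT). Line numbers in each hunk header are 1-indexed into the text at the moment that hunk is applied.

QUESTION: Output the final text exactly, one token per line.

Answer: bsykf
onf
gkye
zbqp
wdi

Derivation:
Hunk 1: at line 1 remove [mjc,rrsmt] add [smc,rqqy,mece] -> 7 lines: bsykf rxt smc rqqy mece ejp wdi
Hunk 2: at line 3 remove [rqqy,mece,ejp] add [qtbw,vqfo,zbqp] -> 7 lines: bsykf rxt smc qtbw vqfo zbqp wdi
Hunk 3: at line 1 remove [rxt,smc] add [xyt,qsxf,vamu] -> 8 lines: bsykf xyt qsxf vamu qtbw vqfo zbqp wdi
Hunk 4: at line 1 remove [qsxf,vamu,qtbw] add [dijkb,zsp] -> 7 lines: bsykf xyt dijkb zsp vqfo zbqp wdi
Hunk 5: at line 1 remove [dijkb,zsp] add [umou] -> 6 lines: bsykf xyt umou vqfo zbqp wdi
Hunk 6: at line 1 remove [xyt,umou] add [onf] -> 5 lines: bsykf onf vqfo zbqp wdi
Hunk 7: at line 1 remove [vqfo] add [gkye] -> 5 lines: bsykf onf gkye zbqp wdi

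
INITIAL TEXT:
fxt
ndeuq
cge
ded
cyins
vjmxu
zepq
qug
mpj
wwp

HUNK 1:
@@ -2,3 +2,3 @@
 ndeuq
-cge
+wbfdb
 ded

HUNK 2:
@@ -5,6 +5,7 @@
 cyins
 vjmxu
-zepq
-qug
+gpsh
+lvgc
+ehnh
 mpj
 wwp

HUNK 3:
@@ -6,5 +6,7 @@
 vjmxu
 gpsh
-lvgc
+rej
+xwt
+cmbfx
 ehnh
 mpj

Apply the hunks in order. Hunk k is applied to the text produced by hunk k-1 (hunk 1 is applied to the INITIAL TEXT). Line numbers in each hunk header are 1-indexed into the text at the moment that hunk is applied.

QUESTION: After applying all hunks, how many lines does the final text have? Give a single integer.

Hunk 1: at line 2 remove [cge] add [wbfdb] -> 10 lines: fxt ndeuq wbfdb ded cyins vjmxu zepq qug mpj wwp
Hunk 2: at line 5 remove [zepq,qug] add [gpsh,lvgc,ehnh] -> 11 lines: fxt ndeuq wbfdb ded cyins vjmxu gpsh lvgc ehnh mpj wwp
Hunk 3: at line 6 remove [lvgc] add [rej,xwt,cmbfx] -> 13 lines: fxt ndeuq wbfdb ded cyins vjmxu gpsh rej xwt cmbfx ehnh mpj wwp
Final line count: 13

Answer: 13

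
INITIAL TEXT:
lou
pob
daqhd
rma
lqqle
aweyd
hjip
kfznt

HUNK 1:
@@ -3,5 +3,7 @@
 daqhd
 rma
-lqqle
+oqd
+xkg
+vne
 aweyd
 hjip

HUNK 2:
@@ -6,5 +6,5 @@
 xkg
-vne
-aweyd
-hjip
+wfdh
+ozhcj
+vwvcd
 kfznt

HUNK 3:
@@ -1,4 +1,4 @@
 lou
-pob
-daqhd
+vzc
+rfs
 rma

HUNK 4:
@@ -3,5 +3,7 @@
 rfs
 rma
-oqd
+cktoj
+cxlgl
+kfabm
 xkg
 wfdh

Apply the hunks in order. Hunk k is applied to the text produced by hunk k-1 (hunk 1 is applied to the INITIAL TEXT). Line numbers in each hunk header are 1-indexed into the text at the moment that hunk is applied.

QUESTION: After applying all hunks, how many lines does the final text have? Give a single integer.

Answer: 12

Derivation:
Hunk 1: at line 3 remove [lqqle] add [oqd,xkg,vne] -> 10 lines: lou pob daqhd rma oqd xkg vne aweyd hjip kfznt
Hunk 2: at line 6 remove [vne,aweyd,hjip] add [wfdh,ozhcj,vwvcd] -> 10 lines: lou pob daqhd rma oqd xkg wfdh ozhcj vwvcd kfznt
Hunk 3: at line 1 remove [pob,daqhd] add [vzc,rfs] -> 10 lines: lou vzc rfs rma oqd xkg wfdh ozhcj vwvcd kfznt
Hunk 4: at line 3 remove [oqd] add [cktoj,cxlgl,kfabm] -> 12 lines: lou vzc rfs rma cktoj cxlgl kfabm xkg wfdh ozhcj vwvcd kfznt
Final line count: 12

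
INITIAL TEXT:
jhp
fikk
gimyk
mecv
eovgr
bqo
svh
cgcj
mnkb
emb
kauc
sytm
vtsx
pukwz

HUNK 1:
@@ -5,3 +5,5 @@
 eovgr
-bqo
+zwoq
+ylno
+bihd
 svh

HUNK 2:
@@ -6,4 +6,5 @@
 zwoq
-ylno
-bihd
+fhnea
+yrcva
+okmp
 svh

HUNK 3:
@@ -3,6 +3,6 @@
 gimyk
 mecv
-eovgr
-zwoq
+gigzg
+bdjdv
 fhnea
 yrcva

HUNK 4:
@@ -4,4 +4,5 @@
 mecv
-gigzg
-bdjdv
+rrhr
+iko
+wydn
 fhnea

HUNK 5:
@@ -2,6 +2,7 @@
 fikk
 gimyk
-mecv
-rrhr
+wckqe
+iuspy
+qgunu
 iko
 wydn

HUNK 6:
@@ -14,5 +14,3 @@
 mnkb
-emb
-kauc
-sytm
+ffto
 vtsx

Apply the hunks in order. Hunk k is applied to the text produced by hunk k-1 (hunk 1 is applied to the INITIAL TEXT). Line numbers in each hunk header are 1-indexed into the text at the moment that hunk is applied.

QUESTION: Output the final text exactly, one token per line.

Hunk 1: at line 5 remove [bqo] add [zwoq,ylno,bihd] -> 16 lines: jhp fikk gimyk mecv eovgr zwoq ylno bihd svh cgcj mnkb emb kauc sytm vtsx pukwz
Hunk 2: at line 6 remove [ylno,bihd] add [fhnea,yrcva,okmp] -> 17 lines: jhp fikk gimyk mecv eovgr zwoq fhnea yrcva okmp svh cgcj mnkb emb kauc sytm vtsx pukwz
Hunk 3: at line 3 remove [eovgr,zwoq] add [gigzg,bdjdv] -> 17 lines: jhp fikk gimyk mecv gigzg bdjdv fhnea yrcva okmp svh cgcj mnkb emb kauc sytm vtsx pukwz
Hunk 4: at line 4 remove [gigzg,bdjdv] add [rrhr,iko,wydn] -> 18 lines: jhp fikk gimyk mecv rrhr iko wydn fhnea yrcva okmp svh cgcj mnkb emb kauc sytm vtsx pukwz
Hunk 5: at line 2 remove [mecv,rrhr] add [wckqe,iuspy,qgunu] -> 19 lines: jhp fikk gimyk wckqe iuspy qgunu iko wydn fhnea yrcva okmp svh cgcj mnkb emb kauc sytm vtsx pukwz
Hunk 6: at line 14 remove [emb,kauc,sytm] add [ffto] -> 17 lines: jhp fikk gimyk wckqe iuspy qgunu iko wydn fhnea yrcva okmp svh cgcj mnkb ffto vtsx pukwz

Answer: jhp
fikk
gimyk
wckqe
iuspy
qgunu
iko
wydn
fhnea
yrcva
okmp
svh
cgcj
mnkb
ffto
vtsx
pukwz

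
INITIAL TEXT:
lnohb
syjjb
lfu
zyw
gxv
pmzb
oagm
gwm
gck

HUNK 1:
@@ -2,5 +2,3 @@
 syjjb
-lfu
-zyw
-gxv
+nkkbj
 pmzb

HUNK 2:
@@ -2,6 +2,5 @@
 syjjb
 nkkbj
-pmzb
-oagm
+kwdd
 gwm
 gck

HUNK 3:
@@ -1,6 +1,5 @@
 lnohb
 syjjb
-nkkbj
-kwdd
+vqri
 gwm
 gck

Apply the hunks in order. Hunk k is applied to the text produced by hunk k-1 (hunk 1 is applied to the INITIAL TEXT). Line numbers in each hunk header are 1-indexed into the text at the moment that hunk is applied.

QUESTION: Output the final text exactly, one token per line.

Hunk 1: at line 2 remove [lfu,zyw,gxv] add [nkkbj] -> 7 lines: lnohb syjjb nkkbj pmzb oagm gwm gck
Hunk 2: at line 2 remove [pmzb,oagm] add [kwdd] -> 6 lines: lnohb syjjb nkkbj kwdd gwm gck
Hunk 3: at line 1 remove [nkkbj,kwdd] add [vqri] -> 5 lines: lnohb syjjb vqri gwm gck

Answer: lnohb
syjjb
vqri
gwm
gck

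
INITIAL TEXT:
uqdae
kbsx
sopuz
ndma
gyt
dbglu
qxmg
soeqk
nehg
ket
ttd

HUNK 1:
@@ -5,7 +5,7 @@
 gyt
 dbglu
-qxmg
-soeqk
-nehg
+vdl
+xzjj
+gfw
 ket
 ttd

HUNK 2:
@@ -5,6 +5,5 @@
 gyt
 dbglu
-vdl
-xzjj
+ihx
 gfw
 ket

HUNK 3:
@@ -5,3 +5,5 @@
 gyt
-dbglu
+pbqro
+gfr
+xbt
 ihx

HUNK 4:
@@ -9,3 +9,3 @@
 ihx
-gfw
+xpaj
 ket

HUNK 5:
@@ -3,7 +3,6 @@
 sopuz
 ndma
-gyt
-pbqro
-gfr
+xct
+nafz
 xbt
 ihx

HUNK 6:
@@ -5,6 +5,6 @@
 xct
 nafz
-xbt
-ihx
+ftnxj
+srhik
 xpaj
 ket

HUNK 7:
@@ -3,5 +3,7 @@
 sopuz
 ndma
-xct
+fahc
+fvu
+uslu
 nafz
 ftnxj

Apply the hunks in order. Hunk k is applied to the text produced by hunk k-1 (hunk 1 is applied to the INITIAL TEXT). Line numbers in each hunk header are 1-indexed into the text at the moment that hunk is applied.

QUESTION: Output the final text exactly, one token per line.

Hunk 1: at line 5 remove [qxmg,soeqk,nehg] add [vdl,xzjj,gfw] -> 11 lines: uqdae kbsx sopuz ndma gyt dbglu vdl xzjj gfw ket ttd
Hunk 2: at line 5 remove [vdl,xzjj] add [ihx] -> 10 lines: uqdae kbsx sopuz ndma gyt dbglu ihx gfw ket ttd
Hunk 3: at line 5 remove [dbglu] add [pbqro,gfr,xbt] -> 12 lines: uqdae kbsx sopuz ndma gyt pbqro gfr xbt ihx gfw ket ttd
Hunk 4: at line 9 remove [gfw] add [xpaj] -> 12 lines: uqdae kbsx sopuz ndma gyt pbqro gfr xbt ihx xpaj ket ttd
Hunk 5: at line 3 remove [gyt,pbqro,gfr] add [xct,nafz] -> 11 lines: uqdae kbsx sopuz ndma xct nafz xbt ihx xpaj ket ttd
Hunk 6: at line 5 remove [xbt,ihx] add [ftnxj,srhik] -> 11 lines: uqdae kbsx sopuz ndma xct nafz ftnxj srhik xpaj ket ttd
Hunk 7: at line 3 remove [xct] add [fahc,fvu,uslu] -> 13 lines: uqdae kbsx sopuz ndma fahc fvu uslu nafz ftnxj srhik xpaj ket ttd

Answer: uqdae
kbsx
sopuz
ndma
fahc
fvu
uslu
nafz
ftnxj
srhik
xpaj
ket
ttd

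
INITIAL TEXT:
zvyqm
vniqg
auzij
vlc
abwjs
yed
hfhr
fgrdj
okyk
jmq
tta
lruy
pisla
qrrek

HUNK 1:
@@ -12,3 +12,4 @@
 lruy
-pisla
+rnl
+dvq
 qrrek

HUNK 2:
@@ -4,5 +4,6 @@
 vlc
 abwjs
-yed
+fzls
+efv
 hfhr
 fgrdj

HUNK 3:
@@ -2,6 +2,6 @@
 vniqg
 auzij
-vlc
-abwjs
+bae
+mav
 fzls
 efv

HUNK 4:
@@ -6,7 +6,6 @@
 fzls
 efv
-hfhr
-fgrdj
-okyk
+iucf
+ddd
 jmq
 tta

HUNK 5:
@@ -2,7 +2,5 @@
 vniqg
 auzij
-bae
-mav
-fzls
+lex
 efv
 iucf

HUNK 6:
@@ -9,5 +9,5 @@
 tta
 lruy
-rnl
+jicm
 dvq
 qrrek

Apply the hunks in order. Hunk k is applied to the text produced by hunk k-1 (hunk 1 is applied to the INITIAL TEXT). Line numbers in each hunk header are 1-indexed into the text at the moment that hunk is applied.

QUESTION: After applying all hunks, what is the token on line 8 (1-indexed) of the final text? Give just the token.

Answer: jmq

Derivation:
Hunk 1: at line 12 remove [pisla] add [rnl,dvq] -> 15 lines: zvyqm vniqg auzij vlc abwjs yed hfhr fgrdj okyk jmq tta lruy rnl dvq qrrek
Hunk 2: at line 4 remove [yed] add [fzls,efv] -> 16 lines: zvyqm vniqg auzij vlc abwjs fzls efv hfhr fgrdj okyk jmq tta lruy rnl dvq qrrek
Hunk 3: at line 2 remove [vlc,abwjs] add [bae,mav] -> 16 lines: zvyqm vniqg auzij bae mav fzls efv hfhr fgrdj okyk jmq tta lruy rnl dvq qrrek
Hunk 4: at line 6 remove [hfhr,fgrdj,okyk] add [iucf,ddd] -> 15 lines: zvyqm vniqg auzij bae mav fzls efv iucf ddd jmq tta lruy rnl dvq qrrek
Hunk 5: at line 2 remove [bae,mav,fzls] add [lex] -> 13 lines: zvyqm vniqg auzij lex efv iucf ddd jmq tta lruy rnl dvq qrrek
Hunk 6: at line 9 remove [rnl] add [jicm] -> 13 lines: zvyqm vniqg auzij lex efv iucf ddd jmq tta lruy jicm dvq qrrek
Final line 8: jmq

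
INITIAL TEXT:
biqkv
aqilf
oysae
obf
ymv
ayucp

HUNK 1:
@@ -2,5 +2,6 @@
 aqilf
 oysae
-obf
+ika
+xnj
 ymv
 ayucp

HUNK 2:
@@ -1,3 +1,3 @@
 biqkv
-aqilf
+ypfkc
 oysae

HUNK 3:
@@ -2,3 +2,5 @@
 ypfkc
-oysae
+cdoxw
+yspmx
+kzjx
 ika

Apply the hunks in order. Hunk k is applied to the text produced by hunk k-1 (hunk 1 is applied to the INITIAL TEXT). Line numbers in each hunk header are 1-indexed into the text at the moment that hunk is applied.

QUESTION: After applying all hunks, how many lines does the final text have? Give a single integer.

Hunk 1: at line 2 remove [obf] add [ika,xnj] -> 7 lines: biqkv aqilf oysae ika xnj ymv ayucp
Hunk 2: at line 1 remove [aqilf] add [ypfkc] -> 7 lines: biqkv ypfkc oysae ika xnj ymv ayucp
Hunk 3: at line 2 remove [oysae] add [cdoxw,yspmx,kzjx] -> 9 lines: biqkv ypfkc cdoxw yspmx kzjx ika xnj ymv ayucp
Final line count: 9

Answer: 9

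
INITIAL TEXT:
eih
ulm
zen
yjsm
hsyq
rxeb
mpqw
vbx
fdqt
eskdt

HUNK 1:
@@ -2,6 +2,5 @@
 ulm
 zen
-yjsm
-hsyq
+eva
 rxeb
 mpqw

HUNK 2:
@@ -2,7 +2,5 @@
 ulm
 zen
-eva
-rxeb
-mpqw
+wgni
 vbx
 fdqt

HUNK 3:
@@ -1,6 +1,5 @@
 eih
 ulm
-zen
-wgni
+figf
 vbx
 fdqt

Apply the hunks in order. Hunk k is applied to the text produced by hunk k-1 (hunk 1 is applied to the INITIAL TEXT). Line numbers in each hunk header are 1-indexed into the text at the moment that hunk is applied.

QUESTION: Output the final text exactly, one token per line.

Answer: eih
ulm
figf
vbx
fdqt
eskdt

Derivation:
Hunk 1: at line 2 remove [yjsm,hsyq] add [eva] -> 9 lines: eih ulm zen eva rxeb mpqw vbx fdqt eskdt
Hunk 2: at line 2 remove [eva,rxeb,mpqw] add [wgni] -> 7 lines: eih ulm zen wgni vbx fdqt eskdt
Hunk 3: at line 1 remove [zen,wgni] add [figf] -> 6 lines: eih ulm figf vbx fdqt eskdt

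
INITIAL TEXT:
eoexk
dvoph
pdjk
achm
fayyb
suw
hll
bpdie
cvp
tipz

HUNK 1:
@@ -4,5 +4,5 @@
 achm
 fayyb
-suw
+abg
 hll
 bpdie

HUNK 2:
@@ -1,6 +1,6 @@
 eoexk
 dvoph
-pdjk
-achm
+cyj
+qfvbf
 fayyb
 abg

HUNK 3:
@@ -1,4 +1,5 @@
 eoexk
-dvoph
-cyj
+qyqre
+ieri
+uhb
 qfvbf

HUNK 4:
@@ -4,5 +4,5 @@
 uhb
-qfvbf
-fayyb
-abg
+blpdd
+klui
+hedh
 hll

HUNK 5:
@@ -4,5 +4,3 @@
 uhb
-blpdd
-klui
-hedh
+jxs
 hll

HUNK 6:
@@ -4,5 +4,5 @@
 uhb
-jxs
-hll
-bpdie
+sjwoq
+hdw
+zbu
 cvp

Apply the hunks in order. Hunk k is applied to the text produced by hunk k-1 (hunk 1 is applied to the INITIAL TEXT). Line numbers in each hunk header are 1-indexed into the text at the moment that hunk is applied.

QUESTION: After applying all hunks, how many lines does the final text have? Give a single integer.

Hunk 1: at line 4 remove [suw] add [abg] -> 10 lines: eoexk dvoph pdjk achm fayyb abg hll bpdie cvp tipz
Hunk 2: at line 1 remove [pdjk,achm] add [cyj,qfvbf] -> 10 lines: eoexk dvoph cyj qfvbf fayyb abg hll bpdie cvp tipz
Hunk 3: at line 1 remove [dvoph,cyj] add [qyqre,ieri,uhb] -> 11 lines: eoexk qyqre ieri uhb qfvbf fayyb abg hll bpdie cvp tipz
Hunk 4: at line 4 remove [qfvbf,fayyb,abg] add [blpdd,klui,hedh] -> 11 lines: eoexk qyqre ieri uhb blpdd klui hedh hll bpdie cvp tipz
Hunk 5: at line 4 remove [blpdd,klui,hedh] add [jxs] -> 9 lines: eoexk qyqre ieri uhb jxs hll bpdie cvp tipz
Hunk 6: at line 4 remove [jxs,hll,bpdie] add [sjwoq,hdw,zbu] -> 9 lines: eoexk qyqre ieri uhb sjwoq hdw zbu cvp tipz
Final line count: 9

Answer: 9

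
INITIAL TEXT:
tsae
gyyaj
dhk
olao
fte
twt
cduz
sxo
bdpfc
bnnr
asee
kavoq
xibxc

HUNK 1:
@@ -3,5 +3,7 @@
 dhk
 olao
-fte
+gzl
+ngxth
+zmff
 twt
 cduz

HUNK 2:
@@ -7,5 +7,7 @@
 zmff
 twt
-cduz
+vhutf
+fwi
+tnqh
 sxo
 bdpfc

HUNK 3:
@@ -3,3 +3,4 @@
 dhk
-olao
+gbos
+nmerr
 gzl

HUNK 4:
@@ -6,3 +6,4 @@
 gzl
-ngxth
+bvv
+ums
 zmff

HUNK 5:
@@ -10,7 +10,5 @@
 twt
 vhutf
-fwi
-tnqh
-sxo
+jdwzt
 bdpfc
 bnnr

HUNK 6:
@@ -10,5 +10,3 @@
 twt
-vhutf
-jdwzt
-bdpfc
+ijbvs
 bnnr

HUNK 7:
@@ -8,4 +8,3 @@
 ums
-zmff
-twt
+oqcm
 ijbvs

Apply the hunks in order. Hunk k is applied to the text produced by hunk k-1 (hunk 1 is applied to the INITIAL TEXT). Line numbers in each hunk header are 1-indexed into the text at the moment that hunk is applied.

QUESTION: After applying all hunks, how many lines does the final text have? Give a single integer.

Answer: 14

Derivation:
Hunk 1: at line 3 remove [fte] add [gzl,ngxth,zmff] -> 15 lines: tsae gyyaj dhk olao gzl ngxth zmff twt cduz sxo bdpfc bnnr asee kavoq xibxc
Hunk 2: at line 7 remove [cduz] add [vhutf,fwi,tnqh] -> 17 lines: tsae gyyaj dhk olao gzl ngxth zmff twt vhutf fwi tnqh sxo bdpfc bnnr asee kavoq xibxc
Hunk 3: at line 3 remove [olao] add [gbos,nmerr] -> 18 lines: tsae gyyaj dhk gbos nmerr gzl ngxth zmff twt vhutf fwi tnqh sxo bdpfc bnnr asee kavoq xibxc
Hunk 4: at line 6 remove [ngxth] add [bvv,ums] -> 19 lines: tsae gyyaj dhk gbos nmerr gzl bvv ums zmff twt vhutf fwi tnqh sxo bdpfc bnnr asee kavoq xibxc
Hunk 5: at line 10 remove [fwi,tnqh,sxo] add [jdwzt] -> 17 lines: tsae gyyaj dhk gbos nmerr gzl bvv ums zmff twt vhutf jdwzt bdpfc bnnr asee kavoq xibxc
Hunk 6: at line 10 remove [vhutf,jdwzt,bdpfc] add [ijbvs] -> 15 lines: tsae gyyaj dhk gbos nmerr gzl bvv ums zmff twt ijbvs bnnr asee kavoq xibxc
Hunk 7: at line 8 remove [zmff,twt] add [oqcm] -> 14 lines: tsae gyyaj dhk gbos nmerr gzl bvv ums oqcm ijbvs bnnr asee kavoq xibxc
Final line count: 14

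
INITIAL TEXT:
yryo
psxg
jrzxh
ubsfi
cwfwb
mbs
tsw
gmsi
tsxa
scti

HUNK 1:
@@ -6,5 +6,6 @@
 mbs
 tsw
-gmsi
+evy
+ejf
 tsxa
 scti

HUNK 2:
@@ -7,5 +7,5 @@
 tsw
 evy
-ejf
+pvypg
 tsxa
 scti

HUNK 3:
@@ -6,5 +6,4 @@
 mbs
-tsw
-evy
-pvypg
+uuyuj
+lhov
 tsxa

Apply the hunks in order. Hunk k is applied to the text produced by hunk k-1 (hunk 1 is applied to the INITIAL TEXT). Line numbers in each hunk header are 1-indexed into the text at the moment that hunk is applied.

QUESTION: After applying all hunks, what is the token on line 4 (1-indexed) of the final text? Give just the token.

Answer: ubsfi

Derivation:
Hunk 1: at line 6 remove [gmsi] add [evy,ejf] -> 11 lines: yryo psxg jrzxh ubsfi cwfwb mbs tsw evy ejf tsxa scti
Hunk 2: at line 7 remove [ejf] add [pvypg] -> 11 lines: yryo psxg jrzxh ubsfi cwfwb mbs tsw evy pvypg tsxa scti
Hunk 3: at line 6 remove [tsw,evy,pvypg] add [uuyuj,lhov] -> 10 lines: yryo psxg jrzxh ubsfi cwfwb mbs uuyuj lhov tsxa scti
Final line 4: ubsfi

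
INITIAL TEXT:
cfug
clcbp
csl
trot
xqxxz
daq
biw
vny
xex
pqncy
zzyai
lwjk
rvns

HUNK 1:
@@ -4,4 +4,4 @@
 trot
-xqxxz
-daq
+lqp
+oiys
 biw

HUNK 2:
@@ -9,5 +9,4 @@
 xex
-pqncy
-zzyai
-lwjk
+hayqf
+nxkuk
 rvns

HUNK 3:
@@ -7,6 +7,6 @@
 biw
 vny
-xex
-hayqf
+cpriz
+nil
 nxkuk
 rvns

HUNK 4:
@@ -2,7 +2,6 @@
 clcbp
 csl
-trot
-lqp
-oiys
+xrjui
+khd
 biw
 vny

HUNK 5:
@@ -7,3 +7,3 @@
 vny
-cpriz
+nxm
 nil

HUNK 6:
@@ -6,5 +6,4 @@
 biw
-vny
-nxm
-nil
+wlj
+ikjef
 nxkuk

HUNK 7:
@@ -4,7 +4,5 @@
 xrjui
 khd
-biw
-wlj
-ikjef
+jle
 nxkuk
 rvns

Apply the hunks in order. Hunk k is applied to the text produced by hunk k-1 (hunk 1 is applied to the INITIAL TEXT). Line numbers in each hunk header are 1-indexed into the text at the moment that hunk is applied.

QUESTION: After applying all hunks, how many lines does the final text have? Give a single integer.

Hunk 1: at line 4 remove [xqxxz,daq] add [lqp,oiys] -> 13 lines: cfug clcbp csl trot lqp oiys biw vny xex pqncy zzyai lwjk rvns
Hunk 2: at line 9 remove [pqncy,zzyai,lwjk] add [hayqf,nxkuk] -> 12 lines: cfug clcbp csl trot lqp oiys biw vny xex hayqf nxkuk rvns
Hunk 3: at line 7 remove [xex,hayqf] add [cpriz,nil] -> 12 lines: cfug clcbp csl trot lqp oiys biw vny cpriz nil nxkuk rvns
Hunk 4: at line 2 remove [trot,lqp,oiys] add [xrjui,khd] -> 11 lines: cfug clcbp csl xrjui khd biw vny cpriz nil nxkuk rvns
Hunk 5: at line 7 remove [cpriz] add [nxm] -> 11 lines: cfug clcbp csl xrjui khd biw vny nxm nil nxkuk rvns
Hunk 6: at line 6 remove [vny,nxm,nil] add [wlj,ikjef] -> 10 lines: cfug clcbp csl xrjui khd biw wlj ikjef nxkuk rvns
Hunk 7: at line 4 remove [biw,wlj,ikjef] add [jle] -> 8 lines: cfug clcbp csl xrjui khd jle nxkuk rvns
Final line count: 8

Answer: 8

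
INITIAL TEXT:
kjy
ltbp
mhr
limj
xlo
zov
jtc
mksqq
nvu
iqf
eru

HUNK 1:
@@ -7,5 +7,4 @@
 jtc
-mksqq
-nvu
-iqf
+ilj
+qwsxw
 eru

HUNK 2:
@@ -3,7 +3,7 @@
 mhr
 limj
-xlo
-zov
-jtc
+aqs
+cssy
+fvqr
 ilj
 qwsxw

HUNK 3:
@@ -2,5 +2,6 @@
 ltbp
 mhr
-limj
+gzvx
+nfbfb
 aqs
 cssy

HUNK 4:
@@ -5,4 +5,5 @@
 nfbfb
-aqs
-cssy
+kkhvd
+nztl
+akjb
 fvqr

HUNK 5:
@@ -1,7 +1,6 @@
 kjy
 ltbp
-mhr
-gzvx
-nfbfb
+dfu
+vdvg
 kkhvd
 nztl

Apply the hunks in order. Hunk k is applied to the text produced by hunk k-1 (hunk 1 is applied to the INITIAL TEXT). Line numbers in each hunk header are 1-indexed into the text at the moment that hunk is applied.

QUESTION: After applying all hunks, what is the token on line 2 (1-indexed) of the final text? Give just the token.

Answer: ltbp

Derivation:
Hunk 1: at line 7 remove [mksqq,nvu,iqf] add [ilj,qwsxw] -> 10 lines: kjy ltbp mhr limj xlo zov jtc ilj qwsxw eru
Hunk 2: at line 3 remove [xlo,zov,jtc] add [aqs,cssy,fvqr] -> 10 lines: kjy ltbp mhr limj aqs cssy fvqr ilj qwsxw eru
Hunk 3: at line 2 remove [limj] add [gzvx,nfbfb] -> 11 lines: kjy ltbp mhr gzvx nfbfb aqs cssy fvqr ilj qwsxw eru
Hunk 4: at line 5 remove [aqs,cssy] add [kkhvd,nztl,akjb] -> 12 lines: kjy ltbp mhr gzvx nfbfb kkhvd nztl akjb fvqr ilj qwsxw eru
Hunk 5: at line 1 remove [mhr,gzvx,nfbfb] add [dfu,vdvg] -> 11 lines: kjy ltbp dfu vdvg kkhvd nztl akjb fvqr ilj qwsxw eru
Final line 2: ltbp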